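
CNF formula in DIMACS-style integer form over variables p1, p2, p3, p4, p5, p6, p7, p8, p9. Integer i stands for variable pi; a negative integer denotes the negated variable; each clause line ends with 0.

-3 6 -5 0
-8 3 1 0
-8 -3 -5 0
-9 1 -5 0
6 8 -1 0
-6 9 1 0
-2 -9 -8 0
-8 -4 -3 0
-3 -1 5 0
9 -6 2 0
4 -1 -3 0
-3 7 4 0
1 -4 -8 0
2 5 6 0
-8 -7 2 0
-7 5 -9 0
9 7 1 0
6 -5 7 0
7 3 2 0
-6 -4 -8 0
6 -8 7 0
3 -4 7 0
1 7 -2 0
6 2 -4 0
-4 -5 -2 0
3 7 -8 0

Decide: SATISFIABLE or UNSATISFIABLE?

Set p1 = True and propagate.
The remaining clauses are satisfied by p2 = True, p3 = False, p4 = False, p5 = True, p6 = True, p7 = True, p8 = False, p9 = True.
Every clause has at least one true literal under this assignment.
So p1 = 1, p2 = 1, p3 = 0, p4 = 0, p5 = 1, p6 = 1, p7 = 1, p8 = 0, p9 = 1 is a satisfying assignment.

SATISFIABLE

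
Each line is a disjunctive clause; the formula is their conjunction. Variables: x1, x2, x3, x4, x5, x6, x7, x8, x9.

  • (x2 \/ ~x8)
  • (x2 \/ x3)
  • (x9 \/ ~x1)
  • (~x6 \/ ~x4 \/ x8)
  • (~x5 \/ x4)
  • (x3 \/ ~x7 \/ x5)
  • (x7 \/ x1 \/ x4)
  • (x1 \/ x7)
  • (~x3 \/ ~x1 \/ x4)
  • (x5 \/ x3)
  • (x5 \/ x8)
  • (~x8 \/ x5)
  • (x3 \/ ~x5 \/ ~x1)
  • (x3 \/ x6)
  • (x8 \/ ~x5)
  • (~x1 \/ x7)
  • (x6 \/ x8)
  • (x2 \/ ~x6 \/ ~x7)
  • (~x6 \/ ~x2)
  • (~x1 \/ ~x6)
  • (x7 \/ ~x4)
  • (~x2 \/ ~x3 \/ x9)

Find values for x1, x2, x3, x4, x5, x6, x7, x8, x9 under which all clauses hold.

x1=True  x2=True  x3=True  x4=True  x5=True  x6=False  x7=True  x8=True  x9=True

x9 occurs only positively in the remaining clauses — set x9 = True.
Branch on x1: take x1 = True.
  then x7 is forced to True.
  then x6 is forced to False.
  then x3 is forced to True.
  then x4 is forced to True.
  then x8 is forced to True.
  then x2 is forced to True.
  then x5 is forced to True.
Check each clause:
  1. (x2 \/ ~x8) — x2 is true.
  2. (x2 \/ x3) — x2 is true.
  3. (~x1 \/ x9) — x9 is true.
  4. (~x6 \/ x8 \/ ~x4) — x8 is true.
  5. (x4 \/ ~x5) — x4 is true.
  6. (x3 \/ x5 \/ ~x7) — x3 is true.
  7. (x1 \/ x4 \/ x7) — x1 is true.
  8. (x1 \/ x7) — x1 is true.
  9. (~x1 \/ ~x3 \/ x4) — x4 is true.
  10. (x5 \/ x3) — x3 is true.
  11. (x5 \/ x8) — x8 is true.
  12. (~x8 \/ x5) — x5 is true.
  13. (~x1 \/ ~x5 \/ x3) — x3 is true.
  14. (x3 \/ x6) — x3 is true.
  15. (~x5 \/ x8) — x8 is true.
  16. (x7 \/ ~x1) — x7 is true.
  17. (x6 \/ x8) — x8 is true.
  18. (~x6 \/ ~x7 \/ x2) — ~x6 is true.
  19. (~x6 \/ ~x2) — ~x6 is true.
  20. (~x1 \/ ~x6) — ~x6 is true.
  21. (x7 \/ ~x4) — x7 is true.
  22. (x9 \/ ~x3 \/ ~x2) — x9 is true.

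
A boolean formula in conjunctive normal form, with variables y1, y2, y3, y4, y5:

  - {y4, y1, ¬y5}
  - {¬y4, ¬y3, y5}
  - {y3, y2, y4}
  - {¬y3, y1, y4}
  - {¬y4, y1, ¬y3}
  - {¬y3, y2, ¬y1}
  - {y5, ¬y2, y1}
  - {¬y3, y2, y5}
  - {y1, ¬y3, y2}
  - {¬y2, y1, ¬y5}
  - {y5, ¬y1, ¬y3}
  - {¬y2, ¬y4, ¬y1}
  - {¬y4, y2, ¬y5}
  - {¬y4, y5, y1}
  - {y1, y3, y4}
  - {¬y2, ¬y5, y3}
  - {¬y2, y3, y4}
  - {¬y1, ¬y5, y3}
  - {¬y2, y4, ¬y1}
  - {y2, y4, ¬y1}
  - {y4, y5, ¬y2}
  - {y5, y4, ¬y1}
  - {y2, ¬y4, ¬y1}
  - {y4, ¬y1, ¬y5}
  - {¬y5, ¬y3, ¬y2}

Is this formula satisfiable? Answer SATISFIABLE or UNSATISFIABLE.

y1 = True:
  y2 = True:
    propagation gives y4=False; an empty clause results — contradiction.
  y2 = False:
    propagation gives y3=False, y4=True; an empty clause results — contradiction.
y1 = False:
  y2 = True:
    propagation gives y5=True; an empty clause results — contradiction.
  y2 = False:
    propagation gives y3=False, y4=True, y5=False; an empty clause results — contradiction.
Every branch closes, so no satisfying assignment exists.

UNSATISFIABLE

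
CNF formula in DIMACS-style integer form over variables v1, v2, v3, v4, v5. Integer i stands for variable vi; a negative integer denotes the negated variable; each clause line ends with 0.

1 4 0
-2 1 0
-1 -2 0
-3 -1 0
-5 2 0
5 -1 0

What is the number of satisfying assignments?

2

Satisfying assignments:
  v1=0 v2=0 v3=0 v4=1 v5=0
  v1=0 v2=0 v3=1 v4=1 v5=0
That's 2 in total.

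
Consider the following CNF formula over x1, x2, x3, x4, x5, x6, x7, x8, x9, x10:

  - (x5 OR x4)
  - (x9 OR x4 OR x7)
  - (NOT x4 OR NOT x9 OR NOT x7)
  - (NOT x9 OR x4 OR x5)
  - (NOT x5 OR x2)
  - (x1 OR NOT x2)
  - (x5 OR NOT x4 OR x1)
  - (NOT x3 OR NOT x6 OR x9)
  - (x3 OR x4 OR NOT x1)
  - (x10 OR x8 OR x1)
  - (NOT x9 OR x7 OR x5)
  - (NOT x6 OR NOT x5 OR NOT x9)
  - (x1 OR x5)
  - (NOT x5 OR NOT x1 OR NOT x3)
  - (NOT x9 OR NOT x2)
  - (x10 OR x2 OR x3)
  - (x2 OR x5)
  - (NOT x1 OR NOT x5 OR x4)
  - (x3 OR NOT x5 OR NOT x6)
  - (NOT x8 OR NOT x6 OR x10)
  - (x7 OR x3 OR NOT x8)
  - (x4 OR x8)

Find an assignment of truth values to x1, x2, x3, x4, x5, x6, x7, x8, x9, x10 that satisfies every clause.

x6 occurs only negated in the remaining clauses — set x6 = False.
Branch on x1: take x1 = True.
Set x2 = True and propagate.
  then x9 is forced to False.
For the remaining variables, x3 = False, x4 = True, x5 = True, x7 = False, x8 = False, x10 = False works.

x1=True  x2=True  x3=False  x4=True  x5=True  x6=False  x7=False  x8=False  x9=False  x10=False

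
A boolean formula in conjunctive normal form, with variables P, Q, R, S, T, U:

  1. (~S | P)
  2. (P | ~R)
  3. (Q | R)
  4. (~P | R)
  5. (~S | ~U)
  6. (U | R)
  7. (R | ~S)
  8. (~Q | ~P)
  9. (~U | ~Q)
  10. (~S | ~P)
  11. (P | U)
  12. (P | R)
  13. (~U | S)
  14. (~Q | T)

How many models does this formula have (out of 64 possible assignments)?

Satisfying assignments:
  P=1 Q=0 R=1 S=0 T=0 U=0
  P=1 Q=0 R=1 S=0 T=1 U=0
That's 2 in total.

2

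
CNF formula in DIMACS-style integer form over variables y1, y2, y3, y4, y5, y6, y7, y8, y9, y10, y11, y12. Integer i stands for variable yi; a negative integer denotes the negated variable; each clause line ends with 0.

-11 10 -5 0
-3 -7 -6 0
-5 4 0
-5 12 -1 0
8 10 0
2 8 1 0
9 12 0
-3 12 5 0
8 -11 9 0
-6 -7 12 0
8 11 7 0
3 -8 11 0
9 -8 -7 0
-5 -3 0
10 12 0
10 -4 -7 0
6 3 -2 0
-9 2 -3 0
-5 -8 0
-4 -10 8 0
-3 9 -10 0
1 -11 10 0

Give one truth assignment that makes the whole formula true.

y12 occurs only positively in the remaining clauses — set y12 = True.
Branch on y1: take y1 = True.
Branch on y2: take y2 = False.
For the remaining variables, y3 = False, y4 = False, y5 = False, y6 = True, y7 = True, y8 = True, y9 = True, y10 = True, y11 = True works.
Every clause has at least one true literal under this assignment.

y1=True, y2=False, y3=False, y4=False, y5=False, y6=True, y7=True, y8=True, y9=True, y10=True, y11=True, y12=True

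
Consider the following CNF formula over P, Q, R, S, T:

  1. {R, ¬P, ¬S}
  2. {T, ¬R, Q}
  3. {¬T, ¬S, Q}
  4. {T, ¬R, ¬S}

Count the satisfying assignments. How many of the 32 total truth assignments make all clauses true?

19

Split on R, then S.
  R=1, S=1: remaining (P,Q,T) ∈ {(0,1,1); (1,1,1)} — 2.
  R=1, S=0: P free; 3 ways for (Q,T) × 2^1 = 6.
  R=0, S=1: remaining (P,Q,T) ∈ {(0,0,0); (0,1,0); (0,1,1)} — 3.
  R=0, S=0: P, Q, T free → 2^3 = 8.
Total: 2 + 6 + 3 + 8 = 19.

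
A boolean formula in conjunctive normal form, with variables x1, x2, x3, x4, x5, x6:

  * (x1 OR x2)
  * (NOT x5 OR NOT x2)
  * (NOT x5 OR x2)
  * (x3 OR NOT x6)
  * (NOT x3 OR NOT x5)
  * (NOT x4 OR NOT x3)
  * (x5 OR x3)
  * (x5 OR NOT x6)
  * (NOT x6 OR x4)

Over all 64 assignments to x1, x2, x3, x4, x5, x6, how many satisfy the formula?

Satisfying assignments:
  x1=0 x2=1 x3=1 x4=0 x5=0 x6=0
  x1=1 x2=0 x3=1 x4=0 x5=0 x6=0
  x1=1 x2=1 x3=1 x4=0 x5=0 x6=0
Count: 3.

3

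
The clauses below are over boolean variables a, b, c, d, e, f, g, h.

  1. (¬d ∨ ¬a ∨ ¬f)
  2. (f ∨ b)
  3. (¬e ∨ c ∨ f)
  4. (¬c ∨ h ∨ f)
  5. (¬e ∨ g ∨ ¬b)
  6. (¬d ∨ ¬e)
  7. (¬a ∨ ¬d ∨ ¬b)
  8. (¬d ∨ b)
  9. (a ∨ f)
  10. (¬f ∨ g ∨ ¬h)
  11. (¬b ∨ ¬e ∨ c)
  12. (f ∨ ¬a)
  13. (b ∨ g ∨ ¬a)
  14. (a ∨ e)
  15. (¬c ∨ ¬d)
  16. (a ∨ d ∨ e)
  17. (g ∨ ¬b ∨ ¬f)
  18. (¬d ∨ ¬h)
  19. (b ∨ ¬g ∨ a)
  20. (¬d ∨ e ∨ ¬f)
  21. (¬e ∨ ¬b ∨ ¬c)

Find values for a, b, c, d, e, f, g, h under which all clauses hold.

a=1  b=0  c=0  d=0  e=0  f=1  g=1  h=1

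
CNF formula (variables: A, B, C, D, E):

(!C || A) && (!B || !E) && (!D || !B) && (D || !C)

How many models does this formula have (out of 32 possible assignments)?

Split on B, then C.
  B=T, C=T: a clause becomes empty — 0.
  B=T, C=F: remaining (A,D,E) ∈ {(F,F,F); (T,F,F)} — 2.
  B=F, C=T: remaining (A,D,E) ∈ {(T,T,F); (T,T,T)} — 2.
  B=F, C=F: A, D, E free → 2^3 = 8.
Total: 0 + 2 + 2 + 8 = 12.

12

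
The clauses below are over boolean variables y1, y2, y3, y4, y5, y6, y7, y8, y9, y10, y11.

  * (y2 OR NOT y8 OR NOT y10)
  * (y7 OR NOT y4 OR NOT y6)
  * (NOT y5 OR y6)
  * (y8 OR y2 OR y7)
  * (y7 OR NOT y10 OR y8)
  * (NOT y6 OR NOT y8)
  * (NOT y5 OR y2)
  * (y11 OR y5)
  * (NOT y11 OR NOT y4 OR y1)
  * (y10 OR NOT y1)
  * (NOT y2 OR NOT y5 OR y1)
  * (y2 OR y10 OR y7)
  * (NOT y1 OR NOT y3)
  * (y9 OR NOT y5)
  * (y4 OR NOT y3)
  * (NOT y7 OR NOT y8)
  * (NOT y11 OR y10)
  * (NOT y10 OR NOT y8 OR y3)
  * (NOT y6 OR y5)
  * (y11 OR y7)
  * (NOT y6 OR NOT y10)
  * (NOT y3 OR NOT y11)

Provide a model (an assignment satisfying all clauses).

y1 = True, y2 = False, y3 = False, y4 = False, y5 = False, y6 = False, y7 = True, y8 = False, y9 = False, y10 = True, y11 = True

Check each clause:
  1. (NOT y8 OR NOT y10 OR y2) — NOT y8 is true.
  2. (NOT y6 OR y7 OR NOT y4) — NOT y6 is true.
  3. (y6 OR NOT y5) — NOT y5 is true.
  4. (y2 OR y8 OR y7) — y7 is true.
  5. (y8 OR y7 OR NOT y10) — y7 is true.
  6. (NOT y8 OR NOT y6) — NOT y8 is true.
  7. (y2 OR NOT y5) — NOT y5 is true.
  8. (y5 OR y11) — y11 is true.
  9. (y1 OR NOT y4 OR NOT y11) — y1 is true.
  10. (NOT y1 OR y10) — y10 is true.
  11. (NOT y2 OR y1 OR NOT y5) — y1 is true.
  12. (y2 OR y7 OR y10) — y10 is true.
  13. (NOT y1 OR NOT y3) — NOT y3 is true.
  14. (y9 OR NOT y5) — NOT y5 is true.
  15. (y4 OR NOT y3) — NOT y3 is true.
  16. (NOT y7 OR NOT y8) — NOT y8 is true.
  17. (y10 OR NOT y11) — y10 is true.
  18. (y3 OR NOT y8 OR NOT y10) — NOT y8 is true.
  19. (NOT y6 OR y5) — NOT y6 is true.
  20. (y11 OR y7) — y11 is true.
  21. (NOT y6 OR NOT y10) — NOT y6 is true.
  22. (NOT y3 OR NOT y11) — NOT y3 is true.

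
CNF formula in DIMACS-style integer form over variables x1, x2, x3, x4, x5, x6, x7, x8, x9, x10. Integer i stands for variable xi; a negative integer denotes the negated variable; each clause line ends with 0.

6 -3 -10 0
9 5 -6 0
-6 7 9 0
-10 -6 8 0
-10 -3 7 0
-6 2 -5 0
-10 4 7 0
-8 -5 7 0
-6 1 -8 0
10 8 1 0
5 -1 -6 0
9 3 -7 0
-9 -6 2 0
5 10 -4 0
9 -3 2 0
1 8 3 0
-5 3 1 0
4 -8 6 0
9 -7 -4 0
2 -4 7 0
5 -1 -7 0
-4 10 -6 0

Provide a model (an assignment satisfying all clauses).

x1 = T, x2 = F, x3 = T, x4 = F, x5 = T, x6 = F, x7 = F, x8 = F, x9 = T, x10 = F

Check each clause:
  1. (x6 OR NOT x10 OR NOT x3) — NOT x10 is true.
  2. (NOT x6 OR x9 OR x5) — x9 is true.
  3. (x9 OR NOT x6 OR x7) — x9 is true.
  4. (NOT x6 OR x8 OR NOT x10) — NOT x6 is true.
  5. (NOT x10 OR NOT x3 OR x7) — NOT x10 is true.
  6. (NOT x5 OR NOT x6 OR x2) — NOT x6 is true.
  7. (NOT x10 OR x4 OR x7) — NOT x10 is true.
  8. (NOT x8 OR x7 OR NOT x5) — NOT x8 is true.
  9. (NOT x8 OR x1 OR NOT x6) — NOT x8 is true.
  10. (x1 OR x8 OR x10) — x1 is true.
  11. (x5 OR NOT x1 OR NOT x6) — NOT x6 is true.
  12. (x9 OR x3 OR NOT x7) — x9 is true.
  13. (NOT x6 OR NOT x9 OR x2) — NOT x6 is true.
  14. (NOT x4 OR x10 OR x5) — NOT x4 is true.
  15. (NOT x3 OR x2 OR x9) — x9 is true.
  16. (x3 OR x1 OR x8) — x1 is true.
  17. (x1 OR NOT x5 OR x3) — x1 is true.
  18. (x4 OR NOT x8 OR x6) — NOT x8 is true.
  19. (NOT x7 OR x9 OR NOT x4) — NOT x7 is true.
  20. (NOT x4 OR x2 OR x7) — NOT x4 is true.
  21. (x5 OR NOT x1 OR NOT x7) — NOT x7 is true.
  22. (x10 OR NOT x6 OR NOT x4) — NOT x6 is true.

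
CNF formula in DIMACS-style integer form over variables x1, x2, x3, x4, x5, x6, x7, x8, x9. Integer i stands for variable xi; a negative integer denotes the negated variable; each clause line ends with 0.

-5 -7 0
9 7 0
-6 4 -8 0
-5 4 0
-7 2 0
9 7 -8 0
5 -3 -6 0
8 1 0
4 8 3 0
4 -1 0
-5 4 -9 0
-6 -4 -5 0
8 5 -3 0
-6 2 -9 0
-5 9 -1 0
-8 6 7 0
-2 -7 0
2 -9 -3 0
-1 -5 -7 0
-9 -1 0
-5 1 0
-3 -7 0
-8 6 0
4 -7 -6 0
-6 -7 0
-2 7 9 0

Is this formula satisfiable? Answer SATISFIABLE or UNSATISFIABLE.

Try x1 = False.
  then x8 is forced to True.
  then x5 is forced to False.
  then x6 is forced to True.
  then x4 is forced to True.
  then x3 is forced to False.
  then x7 is forced to False.
  then x9 is forced to True.
  then x2 is forced to True.
So x1=0, x2=1, x3=0, x4=1, x5=0, x6=1, x7=0, x8=1, x9=1 is a satisfying assignment.

SATISFIABLE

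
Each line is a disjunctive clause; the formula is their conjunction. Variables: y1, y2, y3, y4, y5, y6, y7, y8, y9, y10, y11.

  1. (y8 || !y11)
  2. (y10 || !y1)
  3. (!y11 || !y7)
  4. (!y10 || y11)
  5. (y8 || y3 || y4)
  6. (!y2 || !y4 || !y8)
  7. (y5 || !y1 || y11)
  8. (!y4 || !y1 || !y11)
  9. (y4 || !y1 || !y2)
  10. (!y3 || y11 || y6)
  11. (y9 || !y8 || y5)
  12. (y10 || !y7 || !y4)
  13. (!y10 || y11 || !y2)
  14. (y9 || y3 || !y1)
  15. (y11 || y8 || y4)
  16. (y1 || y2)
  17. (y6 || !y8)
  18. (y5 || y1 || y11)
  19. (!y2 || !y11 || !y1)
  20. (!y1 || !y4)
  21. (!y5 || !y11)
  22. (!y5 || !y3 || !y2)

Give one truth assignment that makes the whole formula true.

y1=False, y2=True, y3=False, y4=False, y5=False, y6=True, y7=False, y8=True, y9=True, y10=False, y11=True

y6 occurs only positively in the remaining clauses — set y6 = True.
y7 occurs only negated in the remaining clauses — set y7 = False.
Set y1 = False and propagate.
  then y2 is forced to True.
For the remaining variables, y3 = False, y4 = False, y5 = False, y8 = True, y9 = True, y10 = False, y11 = True works.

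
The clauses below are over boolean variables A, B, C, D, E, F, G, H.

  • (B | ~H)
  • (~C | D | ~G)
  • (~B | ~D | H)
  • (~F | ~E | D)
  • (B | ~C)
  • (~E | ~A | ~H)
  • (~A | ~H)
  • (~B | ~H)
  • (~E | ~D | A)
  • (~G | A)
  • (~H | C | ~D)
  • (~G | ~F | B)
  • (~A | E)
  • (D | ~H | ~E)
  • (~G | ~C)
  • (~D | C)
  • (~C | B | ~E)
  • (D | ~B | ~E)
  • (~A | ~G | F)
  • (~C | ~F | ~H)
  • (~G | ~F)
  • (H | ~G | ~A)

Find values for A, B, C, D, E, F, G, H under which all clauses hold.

G occurs only negated in the remaining clauses — set G = False.
Branch on A: take A = False.
Branch on B: take B = False.
  then H is forced to False.
  then C is forced to False.
  then D is forced to False.
The remaining clauses are satisfied by E = False, F = False.

A=F, B=F, C=F, D=F, E=F, F=F, G=F, H=F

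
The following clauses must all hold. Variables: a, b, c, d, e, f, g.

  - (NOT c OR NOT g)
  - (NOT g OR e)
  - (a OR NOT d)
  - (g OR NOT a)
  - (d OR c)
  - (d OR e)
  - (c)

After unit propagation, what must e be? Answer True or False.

(c) is a unit clause: c = True.
In (NOT c OR NOT g), NOT c is now false; NOT g must hold, so g = False.
In (NOT a OR g), g is now false; NOT a must hold, so a = False.
(a OR NOT d) with a = False leaves only NOT d, so d = False.
From (d OR e) and d = False: e = True.

True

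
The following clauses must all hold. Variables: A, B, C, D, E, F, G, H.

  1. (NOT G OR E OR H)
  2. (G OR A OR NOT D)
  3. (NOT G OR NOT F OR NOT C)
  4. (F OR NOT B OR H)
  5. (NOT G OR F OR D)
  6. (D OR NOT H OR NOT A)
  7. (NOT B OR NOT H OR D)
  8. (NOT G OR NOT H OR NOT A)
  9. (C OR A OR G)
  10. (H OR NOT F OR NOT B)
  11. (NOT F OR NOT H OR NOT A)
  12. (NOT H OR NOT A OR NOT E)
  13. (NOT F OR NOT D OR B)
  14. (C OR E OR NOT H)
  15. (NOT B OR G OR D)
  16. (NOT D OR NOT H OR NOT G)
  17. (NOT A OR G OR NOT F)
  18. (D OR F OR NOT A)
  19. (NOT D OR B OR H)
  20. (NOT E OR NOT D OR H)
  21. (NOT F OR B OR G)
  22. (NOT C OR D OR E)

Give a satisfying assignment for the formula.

Set A = False and propagate.
The remaining clauses are satisfied by B = False, C = False, D = False, E = True, F = True, G = True, H = False.
Check each clause:
  1. (NOT G OR E OR H) — E is true.
  2. (G OR A OR NOT D) — NOT D is true.
  3. (NOT C OR NOT F OR NOT G) — NOT C is true.
  4. (F OR H OR NOT B) — NOT B is true.
  5. (NOT G OR F OR D) — F is true.
  6. (D OR NOT A OR NOT H) — NOT H is true.
  7. (NOT B OR D OR NOT H) — NOT H is true.
  8. (NOT G OR NOT H OR NOT A) — NOT H is true.
  9. (C OR G OR A) — G is true.
  10. (NOT B OR NOT F OR H) — NOT B is true.
  11. (NOT A OR NOT F OR NOT H) — NOT H is true.
  12. (NOT A OR NOT E OR NOT H) — NOT H is true.
  13. (NOT D OR NOT F OR B) — NOT D is true.
  14. (C OR E OR NOT H) — NOT H is true.
  15. (NOT B OR D OR G) — NOT B is true.
  16. (NOT G OR NOT D OR NOT H) — NOT H is true.
  17. (NOT F OR NOT A OR G) — NOT A is true.
  18. (F OR D OR NOT A) — NOT A is true.
  19. (NOT D OR H OR B) — NOT D is true.
  20. (NOT E OR NOT D OR H) — NOT D is true.
  21. (B OR G OR NOT F) — G is true.
  22. (E OR D OR NOT C) — E is true.

A=F  B=F  C=F  D=F  E=T  F=T  G=T  H=F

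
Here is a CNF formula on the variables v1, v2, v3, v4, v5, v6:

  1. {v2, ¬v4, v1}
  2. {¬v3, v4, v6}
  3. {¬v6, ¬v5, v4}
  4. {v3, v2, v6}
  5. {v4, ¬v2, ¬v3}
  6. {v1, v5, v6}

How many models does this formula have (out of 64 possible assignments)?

Split on v4, then v6.
  v4=1, v6=1: v3, v5 free; 3 ways for (v1,v2) × 2^2 = 12.
  v4=1, v6=0: 8 of the 16 assignments to (v1,v2,v3,v5) work.
  v4=0, v6=1: v1 free; 3 ways for (v2,v3,v5) × 2^1 = 6.
  v4=0, v6=0: remaining (v1,v2,v3,v5) ∈ {(0,1,0,1); (1,1,0,0); (1,1,0,1)} — 3.
Total: 12 + 8 + 6 + 3 = 29.

29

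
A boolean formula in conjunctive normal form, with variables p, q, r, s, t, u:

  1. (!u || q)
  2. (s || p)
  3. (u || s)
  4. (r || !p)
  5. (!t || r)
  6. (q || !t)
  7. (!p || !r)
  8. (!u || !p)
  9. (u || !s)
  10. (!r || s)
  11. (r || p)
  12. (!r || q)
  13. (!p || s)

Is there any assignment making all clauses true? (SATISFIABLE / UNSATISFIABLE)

SATISFIABLE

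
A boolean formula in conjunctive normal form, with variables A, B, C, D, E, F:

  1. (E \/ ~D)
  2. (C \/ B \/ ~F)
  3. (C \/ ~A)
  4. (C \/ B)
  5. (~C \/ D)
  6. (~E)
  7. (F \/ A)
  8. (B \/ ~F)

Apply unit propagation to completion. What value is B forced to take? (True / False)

True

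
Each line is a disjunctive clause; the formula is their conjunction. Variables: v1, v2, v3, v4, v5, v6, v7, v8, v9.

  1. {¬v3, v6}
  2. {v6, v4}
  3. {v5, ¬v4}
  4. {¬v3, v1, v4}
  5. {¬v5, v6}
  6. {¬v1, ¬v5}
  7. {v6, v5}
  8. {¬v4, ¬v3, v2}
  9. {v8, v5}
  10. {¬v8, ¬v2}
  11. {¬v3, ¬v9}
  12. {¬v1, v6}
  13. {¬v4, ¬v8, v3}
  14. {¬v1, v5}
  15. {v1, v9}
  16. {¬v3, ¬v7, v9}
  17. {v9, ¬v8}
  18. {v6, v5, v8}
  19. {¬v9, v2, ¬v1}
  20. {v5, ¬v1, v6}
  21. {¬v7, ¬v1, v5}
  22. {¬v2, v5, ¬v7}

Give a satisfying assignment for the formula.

Pure literal: v6 appears only positively; assign v6 = True.
Pure literal: v7 appears only negated; assign v7 = False.
Branch on v1: take v1 = False.
  then v9 is forced to True.
  then v3 is forced to False.
Try v2 = True.
  then v8 is forced to False.
  then v5 is forced to True.
v4 is now unconstrained; take v4 = False.
Every clause has at least one true literal under this assignment.

v1 = 0, v2 = 1, v3 = 0, v4 = 0, v5 = 1, v6 = 1, v7 = 0, v8 = 0, v9 = 1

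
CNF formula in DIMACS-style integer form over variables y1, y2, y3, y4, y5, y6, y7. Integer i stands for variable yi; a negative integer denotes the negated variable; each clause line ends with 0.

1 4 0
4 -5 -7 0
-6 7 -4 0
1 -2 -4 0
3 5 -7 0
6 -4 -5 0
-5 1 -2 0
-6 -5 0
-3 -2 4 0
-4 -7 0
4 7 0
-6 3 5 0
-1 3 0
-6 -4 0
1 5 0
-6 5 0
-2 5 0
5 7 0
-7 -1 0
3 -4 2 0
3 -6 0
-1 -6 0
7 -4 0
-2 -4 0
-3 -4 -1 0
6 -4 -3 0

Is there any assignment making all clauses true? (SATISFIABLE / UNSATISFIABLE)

y4 = True:
  propagation gives y7=False; an empty clause results — contradiction.
y4 = False:
  propagation gives y1=True, y7=True; an empty clause results — contradiction.
Every branch closes, so no satisfying assignment exists.

UNSATISFIABLE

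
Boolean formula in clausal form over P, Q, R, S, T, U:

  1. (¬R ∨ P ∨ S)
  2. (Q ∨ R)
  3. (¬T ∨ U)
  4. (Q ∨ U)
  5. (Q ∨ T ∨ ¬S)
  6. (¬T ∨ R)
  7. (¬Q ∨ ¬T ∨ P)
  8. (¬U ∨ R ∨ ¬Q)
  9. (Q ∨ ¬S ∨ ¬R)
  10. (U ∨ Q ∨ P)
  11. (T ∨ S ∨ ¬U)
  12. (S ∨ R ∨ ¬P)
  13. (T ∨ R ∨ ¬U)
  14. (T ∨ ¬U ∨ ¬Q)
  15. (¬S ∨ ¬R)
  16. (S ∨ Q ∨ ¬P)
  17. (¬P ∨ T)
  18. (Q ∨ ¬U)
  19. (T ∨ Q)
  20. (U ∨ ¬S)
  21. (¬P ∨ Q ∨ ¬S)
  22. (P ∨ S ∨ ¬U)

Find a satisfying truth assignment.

P=F, Q=T, R=F, S=F, T=F, U=F

Check each clause:
  1. (¬R ∨ S ∨ P) — ¬R is true.
  2. (Q ∨ R) — Q is true.
  3. (U ∨ ¬T) — ¬T is true.
  4. (Q ∨ U) — Q is true.
  5. (T ∨ ¬S ∨ Q) — Q is true.
  6. (¬T ∨ R) — ¬T is true.
  7. (P ∨ ¬Q ∨ ¬T) — ¬T is true.
  8. (¬Q ∨ R ∨ ¬U) — ¬U is true.
  9. (¬R ∨ ¬S ∨ Q) — Q is true.
  10. (U ∨ P ∨ Q) — Q is true.
  11. (T ∨ ¬U ∨ S) — ¬U is true.
  12. (R ∨ S ∨ ¬P) — ¬P is true.
  13. (¬U ∨ T ∨ R) — ¬U is true.
  14. (¬Q ∨ T ∨ ¬U) — ¬U is true.
  15. (¬R ∨ ¬S) — ¬S is true.
  16. (S ∨ ¬P ∨ Q) — Q is true.
  17. (T ∨ ¬P) — ¬P is true.
  18. (¬U ∨ Q) — Q is true.
  19. (T ∨ Q) — Q is true.
  20. (¬S ∨ U) — ¬S is true.
  21. (Q ∨ ¬S ∨ ¬P) — Q is true.
  22. (P ∨ ¬U ∨ S) — ¬U is true.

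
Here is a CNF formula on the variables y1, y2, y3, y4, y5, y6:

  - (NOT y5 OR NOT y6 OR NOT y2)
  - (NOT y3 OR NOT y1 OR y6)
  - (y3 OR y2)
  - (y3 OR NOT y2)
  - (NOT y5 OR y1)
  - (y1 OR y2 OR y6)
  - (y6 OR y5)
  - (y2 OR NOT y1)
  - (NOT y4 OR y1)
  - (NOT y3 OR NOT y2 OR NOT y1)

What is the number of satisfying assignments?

The models are:
  y1=F y2=F y3=T y4=F y5=F y6=T
  y1=F y2=T y3=T y4=F y5=F y6=T
That's 2 in total.

2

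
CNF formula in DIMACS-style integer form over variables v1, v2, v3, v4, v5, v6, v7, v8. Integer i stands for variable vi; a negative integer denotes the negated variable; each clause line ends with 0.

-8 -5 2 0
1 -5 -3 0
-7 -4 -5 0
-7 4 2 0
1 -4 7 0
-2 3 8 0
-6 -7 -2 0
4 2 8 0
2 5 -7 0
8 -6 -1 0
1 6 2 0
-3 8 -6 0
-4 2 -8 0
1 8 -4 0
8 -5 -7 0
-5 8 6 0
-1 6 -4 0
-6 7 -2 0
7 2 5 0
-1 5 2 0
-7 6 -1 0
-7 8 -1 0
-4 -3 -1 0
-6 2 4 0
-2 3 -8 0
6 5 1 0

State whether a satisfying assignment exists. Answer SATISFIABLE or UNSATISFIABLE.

Set v1 = True and propagate.
For the remaining variables, v2 = True, v3 = True, v4 = False, v5 = False, v6 = False, v7 = False, v8 = True works.
So v1 = T, v2 = T, v3 = T, v4 = F, v5 = F, v6 = F, v7 = F, v8 = T is a satisfying assignment.

SATISFIABLE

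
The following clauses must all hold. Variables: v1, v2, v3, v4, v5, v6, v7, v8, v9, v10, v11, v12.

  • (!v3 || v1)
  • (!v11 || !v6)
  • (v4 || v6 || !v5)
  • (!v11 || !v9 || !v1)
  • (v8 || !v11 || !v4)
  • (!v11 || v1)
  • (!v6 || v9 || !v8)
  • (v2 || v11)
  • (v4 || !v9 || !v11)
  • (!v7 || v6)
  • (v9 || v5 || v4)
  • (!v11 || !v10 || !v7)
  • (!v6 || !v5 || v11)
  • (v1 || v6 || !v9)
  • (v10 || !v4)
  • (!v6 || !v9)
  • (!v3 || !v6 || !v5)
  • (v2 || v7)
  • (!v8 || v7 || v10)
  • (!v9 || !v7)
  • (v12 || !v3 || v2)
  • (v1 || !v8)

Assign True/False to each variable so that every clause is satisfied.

v2 occurs only positively in the remaining clauses — set v2 = True.
v3 occurs only negated in the remaining clauses — set v3 = False.
Set v1 = True and propagate.
Try v4 = True.
  then v10 is forced to True.
Try v5 = True.
The remaining clauses are satisfied by v6 = False, v7 = False, v8 = True, v9 = True, v11 = False, v12 = True.

v1=1, v2=1, v3=0, v4=1, v5=1, v6=0, v7=0, v8=1, v9=1, v10=1, v11=0, v12=1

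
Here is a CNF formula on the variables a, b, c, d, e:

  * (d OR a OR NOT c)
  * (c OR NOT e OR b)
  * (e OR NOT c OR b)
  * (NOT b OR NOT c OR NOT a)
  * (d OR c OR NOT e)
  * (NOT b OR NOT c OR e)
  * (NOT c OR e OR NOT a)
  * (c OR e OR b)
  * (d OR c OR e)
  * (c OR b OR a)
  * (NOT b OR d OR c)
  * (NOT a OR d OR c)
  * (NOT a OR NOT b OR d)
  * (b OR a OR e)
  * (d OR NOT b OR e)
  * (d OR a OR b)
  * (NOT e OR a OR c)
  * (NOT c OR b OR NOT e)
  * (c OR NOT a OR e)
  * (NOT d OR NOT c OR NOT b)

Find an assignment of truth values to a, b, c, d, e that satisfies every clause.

Try a = False.
Try b = True.
The remaining clauses are satisfied by c = False, d = True, e = False.

a=F, b=T, c=F, d=T, e=F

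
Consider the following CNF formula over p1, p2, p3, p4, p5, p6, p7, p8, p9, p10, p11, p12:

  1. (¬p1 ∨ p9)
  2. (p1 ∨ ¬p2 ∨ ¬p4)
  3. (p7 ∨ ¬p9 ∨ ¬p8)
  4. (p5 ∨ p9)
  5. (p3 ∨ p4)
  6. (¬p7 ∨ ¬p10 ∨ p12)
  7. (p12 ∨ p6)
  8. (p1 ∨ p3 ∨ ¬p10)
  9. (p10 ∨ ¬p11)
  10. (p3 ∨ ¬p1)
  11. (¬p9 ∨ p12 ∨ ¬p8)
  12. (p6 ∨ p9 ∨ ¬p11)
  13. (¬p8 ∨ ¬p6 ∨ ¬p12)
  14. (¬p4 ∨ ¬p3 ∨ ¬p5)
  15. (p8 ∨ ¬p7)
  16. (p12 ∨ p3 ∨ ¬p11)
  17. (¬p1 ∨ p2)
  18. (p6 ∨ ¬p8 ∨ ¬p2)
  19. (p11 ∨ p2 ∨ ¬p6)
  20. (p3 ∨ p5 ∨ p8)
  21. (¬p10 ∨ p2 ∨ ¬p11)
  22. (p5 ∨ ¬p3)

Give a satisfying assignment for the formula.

p1 = 0, p2 = 1, p3 = 1, p4 = 0, p5 = 1, p6 = 0, p7 = 0, p8 = 0, p9 = 1, p10 = 0, p11 = 0, p12 = 1

Branch on p1: take p1 = False.
The remaining clauses are satisfied by p2 = True, p3 = True, p4 = False, p5 = True, p6 = False, p7 = False, p8 = False, p9 = True, p10 = False, p11 = False, p12 = True.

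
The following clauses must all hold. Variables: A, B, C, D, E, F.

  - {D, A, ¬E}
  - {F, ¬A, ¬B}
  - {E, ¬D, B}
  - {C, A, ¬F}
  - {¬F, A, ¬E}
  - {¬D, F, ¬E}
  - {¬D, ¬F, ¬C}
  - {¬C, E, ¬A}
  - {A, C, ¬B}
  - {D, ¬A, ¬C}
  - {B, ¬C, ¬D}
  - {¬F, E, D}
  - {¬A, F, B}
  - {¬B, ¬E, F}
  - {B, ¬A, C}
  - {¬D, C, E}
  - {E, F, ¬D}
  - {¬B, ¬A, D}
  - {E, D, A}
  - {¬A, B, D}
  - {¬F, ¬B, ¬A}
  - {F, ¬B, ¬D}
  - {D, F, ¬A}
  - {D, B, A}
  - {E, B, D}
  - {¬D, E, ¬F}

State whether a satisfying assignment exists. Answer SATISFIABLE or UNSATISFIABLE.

UNSATISFIABLE

D = True:
  F = True:
    propagation gives C=False, A=True, B=True; an empty clause results — contradiction.
  F = False:
    propagation gives E=False; an empty clause results — contradiction.
D = False:
  A = True:
    propagation gives C=False, B=True; an empty clause results — contradiction.
  A = False:
    propagation gives E=False; an empty clause results — contradiction.
Every branch closes, so no satisfying assignment exists.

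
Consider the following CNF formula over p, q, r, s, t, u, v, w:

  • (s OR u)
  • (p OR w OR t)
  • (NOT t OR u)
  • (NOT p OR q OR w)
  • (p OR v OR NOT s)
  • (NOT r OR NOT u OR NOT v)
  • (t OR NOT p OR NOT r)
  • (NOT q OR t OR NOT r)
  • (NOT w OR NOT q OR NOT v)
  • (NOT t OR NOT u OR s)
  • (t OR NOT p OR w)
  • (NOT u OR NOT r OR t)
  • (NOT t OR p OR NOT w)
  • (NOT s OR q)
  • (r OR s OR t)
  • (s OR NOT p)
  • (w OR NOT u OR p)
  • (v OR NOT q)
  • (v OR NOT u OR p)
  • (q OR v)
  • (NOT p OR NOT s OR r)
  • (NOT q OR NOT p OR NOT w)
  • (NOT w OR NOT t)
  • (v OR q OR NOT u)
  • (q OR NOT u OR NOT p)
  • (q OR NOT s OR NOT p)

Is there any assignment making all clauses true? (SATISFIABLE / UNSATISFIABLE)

UNSATISFIABLE

p = True:
  propagation gives s=True, q=True, v=True, w=False; an empty clause results — contradiction.
p = False:
  t = True:
    propagation gives u=True, s=True, v=True, r=False; an empty clause results — contradiction.
  t = False:
    v = True:
      propagation gives q=False, s=False, u=True; contradiction.
    v = False:
      propagation gives s=False, u=True; contradiction.
Every branch closes, so no satisfying assignment exists.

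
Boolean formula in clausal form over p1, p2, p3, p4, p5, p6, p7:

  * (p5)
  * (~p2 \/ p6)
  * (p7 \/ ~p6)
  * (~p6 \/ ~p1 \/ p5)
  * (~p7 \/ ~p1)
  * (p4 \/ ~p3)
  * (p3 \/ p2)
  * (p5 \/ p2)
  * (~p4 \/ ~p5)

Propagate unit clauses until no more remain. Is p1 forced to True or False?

(p5) is a unit clause: p5 = True.
In (~p4 \/ ~p5), ~p5 is now false; ~p4 must hold, so p4 = False.
(~p3 \/ p4): since p4 = False, the clause reduces to (~p3). p3 = False.
From (p3 \/ p2) and p3 = False: p2 = True.
(p6 \/ ~p2): since p2 = True, the clause reduces to (p6). p6 = True.
(p7 \/ ~p6): since p6 = True, the clause reduces to (p7). p7 = True.
From (~p1 \/ ~p7) and p7 = True: p1 = False.

False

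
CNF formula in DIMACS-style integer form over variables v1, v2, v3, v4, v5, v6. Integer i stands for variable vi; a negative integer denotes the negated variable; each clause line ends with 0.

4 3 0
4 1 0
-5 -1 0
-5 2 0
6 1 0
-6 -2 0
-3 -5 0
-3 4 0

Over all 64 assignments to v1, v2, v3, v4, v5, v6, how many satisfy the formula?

8

Case analysis on v1 and v3:
  v1=T, v3=T: remaining (v2,v4,v5,v6) ∈ {(F,T,F,F); (F,T,F,T); (T,T,F,F)} — 3.
  v1=T, v3=F: remaining (v2,v4,v5,v6) ∈ {(F,T,F,F); (F,T,F,T); (T,T,F,F)} — 3.
  v1=F, v3=T: remaining (v2,v4,v5,v6) ∈ {(F,T,F,T)} — 1.
  v1=F, v3=F: remaining (v2,v4,v5,v6) ∈ {(F,T,F,T)} — 1.
Total: 3 + 3 + 1 + 1 = 8.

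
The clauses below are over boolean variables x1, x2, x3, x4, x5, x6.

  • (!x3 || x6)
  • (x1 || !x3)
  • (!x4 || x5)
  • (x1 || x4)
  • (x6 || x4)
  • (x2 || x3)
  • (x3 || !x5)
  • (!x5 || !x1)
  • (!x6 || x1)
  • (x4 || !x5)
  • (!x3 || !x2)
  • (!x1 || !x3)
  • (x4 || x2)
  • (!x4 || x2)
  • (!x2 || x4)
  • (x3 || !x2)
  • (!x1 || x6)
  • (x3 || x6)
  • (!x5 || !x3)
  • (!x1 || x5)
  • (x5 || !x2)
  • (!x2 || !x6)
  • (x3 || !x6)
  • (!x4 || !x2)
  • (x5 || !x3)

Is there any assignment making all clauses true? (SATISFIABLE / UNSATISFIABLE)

x3 = True:
  propagation gives x6=True, x1=True; an empty clause results — contradiction.
x3 = False:
  propagation gives x2=True; an empty clause results — contradiction.
Every branch closes, so no satisfying assignment exists.

UNSATISFIABLE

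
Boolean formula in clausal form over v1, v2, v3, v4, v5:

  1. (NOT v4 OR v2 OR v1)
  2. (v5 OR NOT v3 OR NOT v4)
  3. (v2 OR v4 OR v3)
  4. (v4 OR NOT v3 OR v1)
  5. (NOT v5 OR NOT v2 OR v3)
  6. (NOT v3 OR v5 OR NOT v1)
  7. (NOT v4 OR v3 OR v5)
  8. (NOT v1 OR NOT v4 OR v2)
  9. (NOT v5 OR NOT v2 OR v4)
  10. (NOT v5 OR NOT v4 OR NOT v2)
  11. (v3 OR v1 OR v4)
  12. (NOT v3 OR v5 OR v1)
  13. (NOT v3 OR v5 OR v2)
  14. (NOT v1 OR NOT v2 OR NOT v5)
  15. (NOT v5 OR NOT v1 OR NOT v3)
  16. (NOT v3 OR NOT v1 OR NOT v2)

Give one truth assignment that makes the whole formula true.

v1=True, v2=True, v3=False, v4=False, v5=False

Set v1 = True and propagate.
Set v2 = True and propagate.
  then v5 is forced to False.
  then v3 is forced to False.
  then v4 is forced to False.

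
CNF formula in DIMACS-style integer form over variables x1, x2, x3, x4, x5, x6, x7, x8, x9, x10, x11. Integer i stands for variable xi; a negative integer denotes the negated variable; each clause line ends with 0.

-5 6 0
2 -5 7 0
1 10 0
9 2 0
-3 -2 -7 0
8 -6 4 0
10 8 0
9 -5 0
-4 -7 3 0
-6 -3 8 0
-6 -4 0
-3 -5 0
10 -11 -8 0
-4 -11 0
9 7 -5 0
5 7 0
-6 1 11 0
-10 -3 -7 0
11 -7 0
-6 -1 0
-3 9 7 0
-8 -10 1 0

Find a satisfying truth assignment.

x9 occurs only positively in the remaining clauses — set x9 = True.
Branch on x1: take x1 = False.
  then x10 is forced to True.
  then x8 is forced to False.
The remaining clauses are satisfied by x2 = False, x3 = False, x4 = False, x5 = False, x6 = False, x7 = True, x11 = True.

x1=False, x2=False, x3=False, x4=False, x5=False, x6=False, x7=True, x8=False, x9=True, x10=True, x11=True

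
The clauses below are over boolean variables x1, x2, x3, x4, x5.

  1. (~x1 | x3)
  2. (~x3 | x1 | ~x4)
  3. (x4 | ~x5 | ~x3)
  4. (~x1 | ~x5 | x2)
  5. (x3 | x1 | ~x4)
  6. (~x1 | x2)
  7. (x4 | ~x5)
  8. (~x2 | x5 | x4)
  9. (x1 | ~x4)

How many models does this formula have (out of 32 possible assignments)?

4

The models are:
  x1=0 x2=0 x3=0 x4=0 x5=0
  x1=0 x2=0 x3=1 x4=0 x5=0
  x1=1 x2=1 x3=1 x4=1 x5=0
  x1=1 x2=1 x3=1 x4=1 x5=1
Count: 4.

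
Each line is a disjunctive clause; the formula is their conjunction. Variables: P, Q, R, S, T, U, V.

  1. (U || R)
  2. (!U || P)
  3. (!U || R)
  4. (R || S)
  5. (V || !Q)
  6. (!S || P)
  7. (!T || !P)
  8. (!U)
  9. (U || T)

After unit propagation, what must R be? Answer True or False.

True

(!U) stands alone — U = False.
In (U || R), U is now false; R must hold, so R = True.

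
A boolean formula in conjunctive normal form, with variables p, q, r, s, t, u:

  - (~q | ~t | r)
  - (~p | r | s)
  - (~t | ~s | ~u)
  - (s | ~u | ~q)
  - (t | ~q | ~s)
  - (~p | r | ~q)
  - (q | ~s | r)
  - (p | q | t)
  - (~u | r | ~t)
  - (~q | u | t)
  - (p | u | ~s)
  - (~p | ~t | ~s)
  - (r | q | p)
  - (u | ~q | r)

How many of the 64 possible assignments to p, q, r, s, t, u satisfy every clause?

Case analysis on q and r:
  q=1, r=1: remaining (p,s,t,u) ∈ {(0,0,1,0); (1,0,1,0)} — 2.
  q=1, r=0: a clause becomes empty — 0.
  q=0, r=1: u free; 4 ways for (p,s,t) × 2^1 = 8.
  q=0, r=0: a clause becomes empty — 0.
Total: 2 + 0 + 8 + 0 = 10.

10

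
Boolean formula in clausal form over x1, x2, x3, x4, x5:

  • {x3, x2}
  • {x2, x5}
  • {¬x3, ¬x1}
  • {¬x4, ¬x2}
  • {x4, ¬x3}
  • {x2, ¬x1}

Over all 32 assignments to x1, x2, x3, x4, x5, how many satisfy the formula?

5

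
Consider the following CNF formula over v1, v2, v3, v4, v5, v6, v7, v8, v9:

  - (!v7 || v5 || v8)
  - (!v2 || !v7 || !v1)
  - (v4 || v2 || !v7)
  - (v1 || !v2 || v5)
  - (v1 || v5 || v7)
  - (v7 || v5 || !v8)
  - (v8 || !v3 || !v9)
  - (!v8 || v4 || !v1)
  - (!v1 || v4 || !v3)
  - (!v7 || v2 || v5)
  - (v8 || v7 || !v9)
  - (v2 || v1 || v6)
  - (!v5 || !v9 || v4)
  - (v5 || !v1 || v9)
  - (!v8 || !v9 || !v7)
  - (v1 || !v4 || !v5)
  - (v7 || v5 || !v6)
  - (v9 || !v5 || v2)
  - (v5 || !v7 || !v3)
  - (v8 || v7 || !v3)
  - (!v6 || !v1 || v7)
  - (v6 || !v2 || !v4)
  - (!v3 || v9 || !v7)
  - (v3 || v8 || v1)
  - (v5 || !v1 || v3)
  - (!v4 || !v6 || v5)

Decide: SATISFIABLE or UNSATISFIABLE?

SATISFIABLE

Branch on v1: take v1 = False.
Branch on v2: take v2 = True.
  then v5 is forced to True.
  then v4 is forced to False.
  then v9 is forced to False.
Try v3 = False.
  then v8 is forced to True.
v6, v7 are now unconstrained; take v6 = True, v7 = False.
Every clause has at least one true literal under this assignment.
So v1=False, v2=True, v3=False, v4=False, v5=True, v6=True, v7=False, v8=True, v9=False is a satisfying assignment.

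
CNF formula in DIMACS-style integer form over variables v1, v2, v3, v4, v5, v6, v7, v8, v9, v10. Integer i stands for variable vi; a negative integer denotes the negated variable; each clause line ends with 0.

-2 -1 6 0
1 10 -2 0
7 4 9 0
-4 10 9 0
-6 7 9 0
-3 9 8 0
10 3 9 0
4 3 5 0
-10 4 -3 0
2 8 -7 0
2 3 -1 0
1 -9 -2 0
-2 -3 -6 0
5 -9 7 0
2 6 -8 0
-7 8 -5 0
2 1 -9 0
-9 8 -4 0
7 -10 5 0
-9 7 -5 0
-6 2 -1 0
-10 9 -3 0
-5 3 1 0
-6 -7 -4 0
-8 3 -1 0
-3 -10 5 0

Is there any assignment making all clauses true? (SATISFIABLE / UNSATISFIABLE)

SATISFIABLE

Try v1 = False.
The remaining clauses are satisfied by v2 = False, v3 = True, v4 = False, v5 = False, v6 = True, v7 = True, v8 = True, v9 = False, v10 = False.
So v1=False, v2=False, v3=True, v4=False, v5=False, v6=True, v7=True, v8=True, v9=False, v10=False is a satisfying assignment.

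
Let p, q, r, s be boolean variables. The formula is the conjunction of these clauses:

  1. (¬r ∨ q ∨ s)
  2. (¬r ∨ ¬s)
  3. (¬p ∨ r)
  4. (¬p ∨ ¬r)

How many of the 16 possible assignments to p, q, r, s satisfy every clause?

The models are:
  p=0 q=0 r=0 s=0
  p=0 q=0 r=0 s=1
  p=0 q=1 r=0 s=0
  p=0 q=1 r=0 s=1
  p=0 q=1 r=1 s=0
Count: 5.

5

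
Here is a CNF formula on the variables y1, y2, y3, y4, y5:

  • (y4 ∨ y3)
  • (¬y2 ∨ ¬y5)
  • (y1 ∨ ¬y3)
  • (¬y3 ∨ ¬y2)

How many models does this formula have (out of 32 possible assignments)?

Case analysis on y3 and y2:
  y3=T, y2=T: a clause becomes empty — 0.
  y3=T, y2=F: remaining (y1,y4,y5) ∈ {(T,F,F); (T,F,T); (T,T,F); (T,T,T)} — 4.
  y3=F, y2=T: remaining (y1,y4,y5) ∈ {(F,T,F); (T,T,F)} — 2.
  y3=F, y2=F: remaining (y1,y4,y5) ∈ {(F,T,F); (F,T,T); (T,T,F); (T,T,T)} — 4.
Total: 0 + 4 + 2 + 4 = 10.

10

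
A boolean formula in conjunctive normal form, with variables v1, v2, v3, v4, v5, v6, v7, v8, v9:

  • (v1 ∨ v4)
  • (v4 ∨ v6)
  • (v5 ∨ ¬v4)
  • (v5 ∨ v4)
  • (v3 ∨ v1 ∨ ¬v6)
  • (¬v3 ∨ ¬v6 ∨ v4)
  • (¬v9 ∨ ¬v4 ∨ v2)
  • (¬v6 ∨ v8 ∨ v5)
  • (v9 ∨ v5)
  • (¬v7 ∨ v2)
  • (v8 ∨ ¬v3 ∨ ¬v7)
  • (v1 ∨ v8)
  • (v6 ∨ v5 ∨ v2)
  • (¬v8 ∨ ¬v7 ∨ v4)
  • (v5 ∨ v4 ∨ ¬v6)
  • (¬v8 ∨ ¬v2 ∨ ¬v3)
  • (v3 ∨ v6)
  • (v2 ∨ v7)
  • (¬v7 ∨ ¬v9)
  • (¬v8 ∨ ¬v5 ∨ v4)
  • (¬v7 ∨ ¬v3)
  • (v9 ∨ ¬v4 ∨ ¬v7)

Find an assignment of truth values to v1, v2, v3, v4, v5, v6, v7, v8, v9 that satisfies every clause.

Pure literal: v1 appears only positively; assign v1 = True.
Branch on v2: take v2 = True.
Try v3 = True.
  then v8 is forced to False.
  then v7 is forced to False.
Try v4 = True.
  then v5 is forced to True.
v6, v9 are now unconstrained; take v6 = True, v9 = False.

v1 = True, v2 = True, v3 = True, v4 = True, v5 = True, v6 = True, v7 = False, v8 = False, v9 = False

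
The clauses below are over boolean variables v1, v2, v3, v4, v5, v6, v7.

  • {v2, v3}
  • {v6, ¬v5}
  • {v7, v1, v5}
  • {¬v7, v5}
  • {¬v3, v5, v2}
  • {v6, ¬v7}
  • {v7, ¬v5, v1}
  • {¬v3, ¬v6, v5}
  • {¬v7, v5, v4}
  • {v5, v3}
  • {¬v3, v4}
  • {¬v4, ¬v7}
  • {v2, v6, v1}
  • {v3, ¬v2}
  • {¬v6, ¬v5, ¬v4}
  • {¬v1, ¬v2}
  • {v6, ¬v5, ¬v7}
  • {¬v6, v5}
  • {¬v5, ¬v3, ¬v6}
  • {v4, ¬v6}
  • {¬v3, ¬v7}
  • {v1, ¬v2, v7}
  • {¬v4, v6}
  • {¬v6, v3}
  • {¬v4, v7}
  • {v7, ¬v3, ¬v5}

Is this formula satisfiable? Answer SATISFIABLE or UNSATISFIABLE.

v5 = True:
  propagation gives v6=True, v4=False; an empty clause results — contradiction.
v5 = False:
  propagation gives v7=False, v1=True, v3=True, v2=True; an empty clause results — contradiction.
Every branch closes, so no satisfying assignment exists.

UNSATISFIABLE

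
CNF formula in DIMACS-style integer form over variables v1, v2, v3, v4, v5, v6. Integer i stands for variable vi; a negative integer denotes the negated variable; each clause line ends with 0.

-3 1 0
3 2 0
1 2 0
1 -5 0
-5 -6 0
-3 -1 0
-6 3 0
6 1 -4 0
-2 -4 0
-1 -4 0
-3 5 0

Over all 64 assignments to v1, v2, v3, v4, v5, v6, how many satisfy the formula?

The models are:
  v1=F v2=T v3=F v4=F v5=F v6=F
  v1=T v2=T v3=F v4=F v5=F v6=F
  v1=T v2=T v3=F v4=F v5=T v6=F
That's 3 in total.

3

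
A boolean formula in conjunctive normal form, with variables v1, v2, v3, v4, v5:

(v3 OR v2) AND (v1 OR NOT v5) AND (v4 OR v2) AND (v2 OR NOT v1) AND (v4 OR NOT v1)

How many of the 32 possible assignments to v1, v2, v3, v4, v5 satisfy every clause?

9

Split on v1, then v2.
  v1=T, v2=T: remaining (v3,v4,v5) ∈ {(F,T,F); (F,T,T); (T,T,F); (T,T,T)} — 4.
  v1=T, v2=F: a clause becomes empty — 0.
  v1=F, v2=T: remaining (v3,v4,v5) ∈ {(F,F,F); (F,T,F); (T,F,F); (T,T,F)} — 4.
  v1=F, v2=F: remaining (v3,v4,v5) ∈ {(T,T,F)} — 1.
Total: 4 + 0 + 4 + 1 = 9.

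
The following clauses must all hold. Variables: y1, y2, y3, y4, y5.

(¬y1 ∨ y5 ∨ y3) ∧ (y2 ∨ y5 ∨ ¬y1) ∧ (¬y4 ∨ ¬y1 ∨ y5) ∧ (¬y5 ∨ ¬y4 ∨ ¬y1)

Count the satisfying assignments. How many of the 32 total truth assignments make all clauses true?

21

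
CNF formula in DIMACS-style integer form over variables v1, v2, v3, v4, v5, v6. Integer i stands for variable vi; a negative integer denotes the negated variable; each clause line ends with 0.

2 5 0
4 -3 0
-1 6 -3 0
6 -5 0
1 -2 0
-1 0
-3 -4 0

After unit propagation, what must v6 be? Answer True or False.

True

(!v1) stands alone — v1 = False.
(!v2 || v1) with v1 = False leaves only !v2, so v2 = False.
In (v2 || v5), v2 is now false; v5 must hold, so v5 = True.
(v6 || !v5) with v5 = True leaves only v6, so v6 = True.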